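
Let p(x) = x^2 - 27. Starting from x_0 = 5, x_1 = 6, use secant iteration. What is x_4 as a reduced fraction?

1351/260

p(5) = -2, p(6) = 9. x_2 = 6 - 9·(6 - 5)/(9 - (-2)) = 57/11.
p(6) = 9, p(57/11) = -18/121. x_3 = (57/11) - (-18/121)·((57/11) - 6)/((-18/121) - 9) = 213/41.
p(57/11) = -18/121, p(213/41) = -18/1681. x_4 = (213/41) - (-18/1681)·((213/41) - (57/11))/((-18/1681) - (-18/121)) = 1351/260.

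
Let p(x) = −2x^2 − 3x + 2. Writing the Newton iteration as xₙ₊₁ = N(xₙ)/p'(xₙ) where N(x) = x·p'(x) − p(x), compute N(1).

−4

p'(x) = −4x − 3.
N(x) = x·p'(x) − p(x) = x·(−4x − 3) − (−2x^2 − 3x + 2) = −2x^2 − 2.
N(1) = −4.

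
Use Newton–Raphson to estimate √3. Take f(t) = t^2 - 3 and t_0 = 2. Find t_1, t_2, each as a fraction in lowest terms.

f'(t) = 2t.
f(2) = 1, f'(2) = 4, so t_1 = 2 - 1/4 = 7/4.
f(7/4) = 1/16, f'(7/4) = 7/2, so t_2 = (7/4) - (1/16)/(7/2) = 97/56.

t_1 = 7/4, t_2 = 97/56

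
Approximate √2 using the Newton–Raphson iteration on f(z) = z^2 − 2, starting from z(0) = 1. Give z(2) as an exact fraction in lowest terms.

17/12

f'(z) = 2z.
f(1) = −1, f'(1) = 2, so z(1) = 1 − (−1)/2 = 3/2.
f(3/2) = 1/4, f'(3/2) = 3, so z(2) = (3/2) − (1/4)/3 = 17/12.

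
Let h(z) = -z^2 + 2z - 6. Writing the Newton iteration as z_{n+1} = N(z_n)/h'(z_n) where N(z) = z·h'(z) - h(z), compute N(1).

h'(z) = -2z + 2.
N(z) = z·h'(z) - h(z) = z·(-2z + 2) - (-z^2 + 2z - 6) = -z^2 + 6.
N(1) = 5.

5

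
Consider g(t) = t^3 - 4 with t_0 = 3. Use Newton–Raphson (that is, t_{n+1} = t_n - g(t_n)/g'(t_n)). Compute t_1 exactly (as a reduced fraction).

58/27

g'(t) = 3t^2.
g(3) = 23, g'(3) = 27, so t_1 = 3 - 23/27 = 58/27.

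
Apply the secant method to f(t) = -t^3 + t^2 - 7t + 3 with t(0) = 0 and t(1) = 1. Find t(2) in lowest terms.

f(0) = 3, f(1) = -4. t(2) = 1 - (-4)·(1 - 0)/((-4) - 3) = 3/7.

3/7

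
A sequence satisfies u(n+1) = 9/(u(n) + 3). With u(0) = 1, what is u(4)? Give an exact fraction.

11/6

u(1) = 9/(1 + 3) = 9/4.
u(2) = 9/(9/4 + 3) = 12/7.
u(3) = 9/(12/7 + 3) = 21/11.
u(4) = 9/(21/11 + 3) = 11/6.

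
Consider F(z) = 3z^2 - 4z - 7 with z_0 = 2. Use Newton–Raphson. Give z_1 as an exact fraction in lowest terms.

F'(z) = 6z - 4.
F(2) = -3, F'(2) = 8, so z_1 = 2 - (-3)/8 = 19/8.

19/8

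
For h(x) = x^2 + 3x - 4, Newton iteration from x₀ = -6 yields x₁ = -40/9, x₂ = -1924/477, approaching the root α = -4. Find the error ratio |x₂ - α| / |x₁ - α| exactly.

4/53

x₁ - α = -40/9 - (-4) = -40/9 + 4 = -4/9, so |x₁ - α| = 4/9.
x₂ - α = -1924/477 - (-4) = -1924/477 + 4 = -16/477, so |x₂ - α| = 16/477.
Ratio = (16/477) / (4/9) = 4/53.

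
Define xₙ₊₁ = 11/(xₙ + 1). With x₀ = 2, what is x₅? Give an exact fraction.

x₁ = 11/(2 + 1) = 11/3.
x₂ = 11/(11/3 + 1) = 33/14.
x₃ = 11/(33/14 + 1) = 154/47.
x₄ = 11/(154/47 + 1) = 517/201.
x₅ = 11/(517/201 + 1) = 2211/718.

2211/718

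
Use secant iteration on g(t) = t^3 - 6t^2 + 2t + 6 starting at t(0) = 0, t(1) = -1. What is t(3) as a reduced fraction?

g(0) = 6, g(-1) = -3. t(2) = (-1) - (-3)·((-1) - 0)/((-3) - 6) = -2/3.
g(-1) = -3, g(-2/3) = 46/27. t(3) = (-2/3) - (46/27)·((-2/3) - (-1))/((46/27) - (-3)) = -100/127.

-100/127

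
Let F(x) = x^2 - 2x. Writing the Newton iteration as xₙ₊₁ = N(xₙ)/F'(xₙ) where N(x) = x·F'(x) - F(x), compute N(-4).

16

F'(x) = 2x - 2.
N(x) = x·F'(x) - F(x) = x·(2x - 2) - (x^2 - 2x) = x^2.
N(-4) = 16.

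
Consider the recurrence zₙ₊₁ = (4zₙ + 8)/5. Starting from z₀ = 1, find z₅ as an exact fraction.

17832/3125

z₁ = (4·1 + 8)/5 = 12/5.
z₂ = (4·(12/5) + 8)/5 = 88/25.
z₃ = (4·(88/25) + 8)/5 = 552/125.
z₄ = (4·(552/125) + 8)/5 = 3208/625.
z₅ = (4·(3208/625) + 8)/5 = 17832/3125.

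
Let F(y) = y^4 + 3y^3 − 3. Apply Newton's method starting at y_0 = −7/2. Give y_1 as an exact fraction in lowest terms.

−627/196

F'(y) = 4y^3 + 9y^2.
F(−7/2) = 295/16, F'(−7/2) = −245/4, so y_1 = (−7/2) − (295/16)/(−245/4) = −627/196.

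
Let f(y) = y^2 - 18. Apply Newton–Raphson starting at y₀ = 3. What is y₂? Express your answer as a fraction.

17/4

f'(y) = 2y.
f(3) = -9, f'(3) = 6, so y₁ = 3 - (-9)/6 = 9/2.
f(9/2) = 9/4, f'(9/2) = 9, so y₂ = (9/2) - (9/4)/9 = 17/4.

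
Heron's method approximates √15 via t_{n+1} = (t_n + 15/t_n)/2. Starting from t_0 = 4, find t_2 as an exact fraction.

t_1 = (4 + 15/4)/2 = 31/8.
t_2 = (31/8 + 15/(31/8))/2 = 1921/496.

1921/496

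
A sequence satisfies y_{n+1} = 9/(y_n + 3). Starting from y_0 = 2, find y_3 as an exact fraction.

24/13

y_1 = 9/(2 + 3) = 9/5.
y_2 = 9/(9/5 + 3) = 15/8.
y_3 = 9/(15/8 + 3) = 24/13.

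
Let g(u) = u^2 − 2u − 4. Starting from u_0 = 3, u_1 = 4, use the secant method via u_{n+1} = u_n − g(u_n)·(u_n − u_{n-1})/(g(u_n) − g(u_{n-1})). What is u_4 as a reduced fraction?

g(3) = −1, g(4) = 4. u_2 = 4 − 4·(4 − 3)/(4 − (−1)) = 16/5.
g(4) = 4, g(16/5) = −4/25. u_3 = (16/5) − (−4/25)·((16/5) − 4)/((−4/25) − 4) = 42/13.
g(16/5) = −4/25, g(42/13) = −4/169. u_4 = (42/13) − (−4/169)·((42/13) − (16/5))/((−4/169) − (−4/25)) = 233/72.

233/72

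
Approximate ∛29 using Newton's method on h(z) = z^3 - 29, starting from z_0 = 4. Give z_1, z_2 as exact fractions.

z_1 = 157/48, z_2 = 5473477/1774728

h'(z) = 3z^2.
h(4) = 35, h'(4) = 48, so z_1 = 4 - 35/48 = 157/48.
h(157/48) = 662725/110592, h'(157/48) = 24649/768, so z_2 = (157/48) - (662725/110592)/(24649/768) = 5473477/1774728.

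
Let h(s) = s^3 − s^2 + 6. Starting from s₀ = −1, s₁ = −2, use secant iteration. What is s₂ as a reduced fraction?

h(−1) = 4, h(−2) = −6. s₂ = (−2) − (−6)·((−2) − (−1))/((−6) − 4) = −7/5.

−7/5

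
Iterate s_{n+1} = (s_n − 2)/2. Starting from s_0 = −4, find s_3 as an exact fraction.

s_1 = ((−4) − 2)/2 = −3.
s_2 = ((−3) − 2)/2 = −5/2.
s_3 = ((−5/2) − 2)/2 = −9/4.

−9/4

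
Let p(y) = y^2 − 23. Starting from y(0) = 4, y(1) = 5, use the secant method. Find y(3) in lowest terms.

p(4) = −7, p(5) = 2. y(2) = 5 − 2·(5 − 4)/(2 − (−7)) = 43/9.
p(5) = 2, p(43/9) = −14/81. y(3) = (43/9) − (−14/81)·((43/9) − 5)/((−14/81) − 2) = 211/44.

211/44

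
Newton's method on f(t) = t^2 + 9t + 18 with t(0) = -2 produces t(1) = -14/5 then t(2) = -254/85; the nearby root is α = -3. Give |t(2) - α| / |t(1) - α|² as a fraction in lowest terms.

t(1) - α = -14/5 - (-3) = -14/5 + 3 = 1/5, so |t(1) - α| = 1/5.
t(2) - α = -254/85 - (-3) = -254/85 + 3 = 1/85, so |t(2) - α| = 1/85.
|t(1) - α|² = 1/25.
Ratio = (1/85) / (1/25) = 5/17.

5/17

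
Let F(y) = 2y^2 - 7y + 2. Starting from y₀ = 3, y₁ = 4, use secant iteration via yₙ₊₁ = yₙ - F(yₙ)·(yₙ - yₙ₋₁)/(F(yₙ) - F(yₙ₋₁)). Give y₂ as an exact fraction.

F(3) = -1, F(4) = 6. y₂ = 4 - 6·(4 - 3)/(6 - (-1)) = 22/7.

22/7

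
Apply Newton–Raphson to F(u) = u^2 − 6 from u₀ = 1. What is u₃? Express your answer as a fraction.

10033/4088

F'(u) = 2u.
F(1) = −5, F'(1) = 2, so u₁ = 1 − (−5)/2 = 7/2.
F(7/2) = 25/4, F'(7/2) = 7, so u₂ = (7/2) − (25/4)/7 = 73/28.
F(73/28) = 625/784, F'(73/28) = 73/14, so u₃ = (73/28) − (625/784)/(73/14) = 10033/4088.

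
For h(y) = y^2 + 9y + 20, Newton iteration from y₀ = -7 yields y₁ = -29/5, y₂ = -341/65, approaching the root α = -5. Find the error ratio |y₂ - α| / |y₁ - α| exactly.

y₁ - α = -29/5 - (-5) = -29/5 + 5 = -4/5, so |y₁ - α| = 4/5.
y₂ - α = -341/65 - (-5) = -341/65 + 5 = -16/65, so |y₂ - α| = 16/65.
Ratio = (16/65) / (4/5) = 4/13.

4/13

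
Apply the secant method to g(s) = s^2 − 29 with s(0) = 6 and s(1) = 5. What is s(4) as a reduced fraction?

9074/1685

g(6) = 7, g(5) = −4. s(2) = 5 − (−4)·(5 − 6)/((−4) − 7) = 59/11.
g(5) = −4, g(59/11) = −28/121. s(3) = (59/11) − (−28/121)·((59/11) − 5)/((−28/121) − (−4)) = 307/57.
g(59/11) = −28/121, g(307/57) = 28/3249. s(4) = (307/57) − (28/3249)·((307/57) − (59/11))/((28/3249) − (−28/121)) = 9074/1685.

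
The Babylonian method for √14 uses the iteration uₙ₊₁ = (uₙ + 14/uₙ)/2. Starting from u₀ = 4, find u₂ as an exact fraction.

449/120

u₁ = (4 + 14/4)/2 = 15/4.
u₂ = (15/4 + 14/(15/4))/2 = 449/120.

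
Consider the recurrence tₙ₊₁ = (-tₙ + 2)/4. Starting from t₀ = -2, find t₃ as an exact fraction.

7/16

t₁ = (-(-2) + 2)/4 = 1.
t₂ = (-1 + 2)/4 = 1/4.
t₃ = (-(1/4) + 2)/4 = 7/16.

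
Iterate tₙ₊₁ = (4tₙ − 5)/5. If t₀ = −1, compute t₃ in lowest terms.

t₁ = (4·(−1) − 5)/5 = −9/5.
t₂ = (4·(−9/5) − 5)/5 = −61/25.
t₃ = (4·(−61/25) − 5)/5 = −369/125.

−369/125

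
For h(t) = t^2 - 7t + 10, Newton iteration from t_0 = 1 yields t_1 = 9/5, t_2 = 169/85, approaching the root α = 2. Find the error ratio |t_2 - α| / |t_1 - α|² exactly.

t_1 - α = 9/5 - 2 = -1/5, so |t_1 - α| = 1/5.
t_2 - α = 169/85 - 2 = -1/85, so |t_2 - α| = 1/85.
|t_1 - α|² = 1/25.
Ratio = (1/85) / (1/25) = 5/17.

5/17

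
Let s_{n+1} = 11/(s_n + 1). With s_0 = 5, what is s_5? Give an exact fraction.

s_1 = 11/(5 + 1) = 11/6.
s_2 = 11/(11/6 + 1) = 66/17.
s_3 = 11/(66/17 + 1) = 187/83.
s_4 = 11/(187/83 + 1) = 913/270.
s_5 = 11/(913/270 + 1) = 2970/1183.

2970/1183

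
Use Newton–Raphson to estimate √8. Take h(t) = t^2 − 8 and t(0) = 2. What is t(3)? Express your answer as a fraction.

h'(t) = 2t.
h(2) = −4, h'(2) = 4, so t(1) = 2 − (−4)/4 = 3.
h(3) = 1, h'(3) = 6, so t(2) = 3 − 1/6 = 17/6.
h(17/6) = 1/36, h'(17/6) = 17/3, so t(3) = (17/6) − (1/36)/(17/3) = 577/204.

577/204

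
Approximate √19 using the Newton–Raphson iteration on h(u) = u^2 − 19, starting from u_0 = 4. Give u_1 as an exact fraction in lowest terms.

35/8

h'(u) = 2u.
h(4) = −3, h'(4) = 8, so u_1 = 4 − (−3)/8 = 35/8.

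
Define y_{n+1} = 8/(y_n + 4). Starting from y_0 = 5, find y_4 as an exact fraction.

31/21

y_1 = 8/(5 + 4) = 8/9.
y_2 = 8/(8/9 + 4) = 18/11.
y_3 = 8/(18/11 + 4) = 44/31.
y_4 = 8/(44/31 + 4) = 31/21.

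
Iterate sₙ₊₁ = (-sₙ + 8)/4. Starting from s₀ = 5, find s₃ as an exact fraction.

s₁ = (-5 + 8)/4 = 3/4.
s₂ = (-(3/4) + 8)/4 = 29/16.
s₃ = (-(29/16) + 8)/4 = 99/64.

99/64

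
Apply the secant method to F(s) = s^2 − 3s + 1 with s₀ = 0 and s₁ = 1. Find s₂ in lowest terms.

1/2

F(0) = 1, F(1) = −1. s₂ = 1 − (−1)·(1 − 0)/((−1) − 1) = 1/2.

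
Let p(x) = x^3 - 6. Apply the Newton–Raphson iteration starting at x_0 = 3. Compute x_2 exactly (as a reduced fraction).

p'(x) = 3x^2.
p(3) = 21, p'(3) = 27, so x_1 = 3 - 21/27 = 20/9.
p(20/9) = 3626/729, p'(20/9) = 400/27, so x_2 = (20/9) - (3626/729)/(400/27) = 10187/5400.

10187/5400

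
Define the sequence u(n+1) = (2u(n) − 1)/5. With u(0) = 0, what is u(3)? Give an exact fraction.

u(1) = (2·0 − 1)/5 = −1/5.
u(2) = (2·(−1/5) − 1)/5 = −7/25.
u(3) = (2·(−7/25) − 1)/5 = −39/125.

−39/125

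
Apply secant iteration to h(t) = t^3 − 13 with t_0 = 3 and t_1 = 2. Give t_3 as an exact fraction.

11659/4927

h(3) = 14, h(2) = −5. t_2 = 2 − (−5)·(2 − 3)/((−5) − 14) = 43/19.
h(2) = −5, h(43/19) = −9660/6859. t_3 = (43/19) − (−9660/6859)·((43/19) − 2)/((−9660/6859) − (−5)) = 11659/4927.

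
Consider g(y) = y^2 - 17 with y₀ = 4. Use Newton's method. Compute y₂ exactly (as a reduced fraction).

g'(y) = 2y.
g(4) = -1, g'(4) = 8, so y₁ = 4 - (-1)/8 = 33/8.
g(33/8) = 1/64, g'(33/8) = 33/4, so y₂ = (33/8) - (1/64)/(33/4) = 2177/528.

2177/528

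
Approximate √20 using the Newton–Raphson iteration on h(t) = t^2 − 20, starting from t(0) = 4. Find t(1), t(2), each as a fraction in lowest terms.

h'(t) = 2t.
h(4) = −4, h'(4) = 8, so t(1) = 4 − (−4)/8 = 9/2.
h(9/2) = 1/4, h'(9/2) = 9, so t(2) = (9/2) − (1/4)/9 = 161/36.

t(1) = 9/2, t(2) = 161/36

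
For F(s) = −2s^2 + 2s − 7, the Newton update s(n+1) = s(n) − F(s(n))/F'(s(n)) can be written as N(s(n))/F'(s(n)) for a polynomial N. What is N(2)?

−1

F'(s) = −4s + 2.
N(s) = s·F'(s) − F(s) = s·(−4s + 2) − (−2s^2 + 2s − 7) = −2s^2 + 7.
N(2) = −1.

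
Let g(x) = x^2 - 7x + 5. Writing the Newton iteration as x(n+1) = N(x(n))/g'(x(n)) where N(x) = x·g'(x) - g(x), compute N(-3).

4

g'(x) = 2x - 7.
N(x) = x·g'(x) - g(x) = x·(2x - 7) - (x^2 - 7x + 5) = x^2 - 5.
N(-3) = 4.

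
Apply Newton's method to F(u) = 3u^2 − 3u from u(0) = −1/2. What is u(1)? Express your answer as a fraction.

F'(u) = 6u − 3.
F(−1/2) = 9/4, F'(−1/2) = −6, so u(1) = (−1/2) − (9/4)/(−6) = −1/8.

−1/8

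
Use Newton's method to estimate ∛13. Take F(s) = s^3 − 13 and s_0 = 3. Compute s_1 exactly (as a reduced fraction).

F'(s) = 3s^2.
F(3) = 14, F'(3) = 27, so s_1 = 3 − 14/27 = 67/27.

67/27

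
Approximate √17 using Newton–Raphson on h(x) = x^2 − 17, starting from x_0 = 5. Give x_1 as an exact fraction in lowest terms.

21/5

h'(x) = 2x.
h(5) = 8, h'(5) = 10, so x_1 = 5 − 8/10 = 21/5.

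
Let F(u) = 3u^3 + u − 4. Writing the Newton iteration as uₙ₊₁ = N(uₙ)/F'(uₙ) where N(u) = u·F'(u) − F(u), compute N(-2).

F'(u) = 9u^2 + 1.
N(u) = u·F'(u) − F(u) = u·(9u^2 + 1) − (3u^3 + u − 4) = 6u^3 + 4.
N(-2) = −44.

−44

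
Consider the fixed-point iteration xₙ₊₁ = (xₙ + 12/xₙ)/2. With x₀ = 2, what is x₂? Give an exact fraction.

x₁ = (2 + 12/2)/2 = 4.
x₂ = (4 + 12/4)/2 = 7/2.

7/2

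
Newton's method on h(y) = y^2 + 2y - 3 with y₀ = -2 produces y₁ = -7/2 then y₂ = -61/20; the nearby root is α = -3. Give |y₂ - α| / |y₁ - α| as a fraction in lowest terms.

1/10

y₁ - α = -7/2 - (-3) = -7/2 + 3 = -1/2, so |y₁ - α| = 1/2.
y₂ - α = -61/20 - (-3) = -61/20 + 3 = -1/20, so |y₂ - α| = 1/20.
Ratio = (1/20) / (1/2) = 1/10.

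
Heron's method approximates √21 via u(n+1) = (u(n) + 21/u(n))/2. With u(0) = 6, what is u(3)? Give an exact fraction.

u(1) = (6 + 21/6)/2 = 19/4.
u(2) = (19/4 + 21/(19/4))/2 = 697/152.
u(3) = (697/152 + 21/(697/152))/2 = 970993/211888.

970993/211888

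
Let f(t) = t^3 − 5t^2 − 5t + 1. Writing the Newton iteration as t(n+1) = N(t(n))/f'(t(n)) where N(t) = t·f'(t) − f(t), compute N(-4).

−209

f'(t) = 3t^2 − 10t − 5.
N(t) = t·f'(t) − f(t) = t·(3t^2 − 10t − 5) − (t^3 − 5t^2 − 5t + 1) = 2t^3 − 5t^2 − 1.
N(-4) = −209.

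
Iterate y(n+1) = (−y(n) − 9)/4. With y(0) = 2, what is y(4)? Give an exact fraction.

−457/256

y(1) = (−2 − 9)/4 = −11/4.
y(2) = (−(−11/4) − 9)/4 = −25/16.
y(3) = (−(−25/16) − 9)/4 = −119/64.
y(4) = (−(−119/64) − 9)/4 = −457/256.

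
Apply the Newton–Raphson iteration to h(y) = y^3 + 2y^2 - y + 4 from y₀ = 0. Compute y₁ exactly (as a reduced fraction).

4

h'(y) = 3y^2 + 4y - 1.
h(0) = 4, h'(0) = -1, so y₁ = 0 - 4/(-1) = 4.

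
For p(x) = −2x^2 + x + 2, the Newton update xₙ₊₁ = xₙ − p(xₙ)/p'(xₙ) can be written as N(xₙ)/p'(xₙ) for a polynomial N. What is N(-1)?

−4

p'(x) = −4x + 1.
N(x) = x·p'(x) − p(x) = x·(−4x + 1) − (−2x^2 + x + 2) = −2x^2 − 2.
N(-1) = −4.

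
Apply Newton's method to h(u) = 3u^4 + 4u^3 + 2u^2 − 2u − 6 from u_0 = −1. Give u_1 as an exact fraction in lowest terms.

h'(u) = 12u^3 + 12u^2 + 4u − 2.
h(−1) = −3, h'(−1) = −6, so u_1 = (−1) − (−3)/(−6) = −3/2.

−3/2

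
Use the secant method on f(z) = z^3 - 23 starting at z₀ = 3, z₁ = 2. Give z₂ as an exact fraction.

f(3) = 4, f(2) = -15. z₂ = 2 - (-15)·(2 - 3)/((-15) - 4) = 53/19.

53/19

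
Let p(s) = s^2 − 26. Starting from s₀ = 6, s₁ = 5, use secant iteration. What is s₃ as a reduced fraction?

566/111

p(6) = 10, p(5) = −1. s₂ = 5 − (−1)·(5 − 6)/((−1) − 10) = 56/11.
p(5) = −1, p(56/11) = −10/121. s₃ = (56/11) − (−10/121)·((56/11) − 5)/((−10/121) − (−1)) = 566/111.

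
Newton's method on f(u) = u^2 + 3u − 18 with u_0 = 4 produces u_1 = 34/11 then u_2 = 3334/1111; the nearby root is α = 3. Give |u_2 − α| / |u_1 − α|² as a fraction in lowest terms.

11/101

u_1 − α = 34/11 − 3 = 1/11, so |u_1 − α| = 1/11.
u_2 − α = 3334/1111 − 3 = 1/1111, so |u_2 − α| = 1/1111.
|u_1 − α|² = 1/121.
Ratio = (1/1111) / (1/121) = 11/101.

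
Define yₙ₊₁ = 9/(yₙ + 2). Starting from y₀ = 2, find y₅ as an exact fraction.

y₁ = 9/(2 + 2) = 9/4.
y₂ = 9/(9/4 + 2) = 36/17.
y₃ = 9/(36/17 + 2) = 153/70.
y₄ = 9/(153/70 + 2) = 630/293.
y₅ = 9/(630/293 + 2) = 2637/1216.

2637/1216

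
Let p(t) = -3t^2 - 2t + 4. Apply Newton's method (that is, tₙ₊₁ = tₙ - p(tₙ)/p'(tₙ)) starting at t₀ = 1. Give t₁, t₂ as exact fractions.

t₁ = 7/8, t₂ = 403/464

p'(t) = -6t - 2.
p(1) = -1, p'(1) = -8, so t₁ = 1 - (-1)/(-8) = 7/8.
p(7/8) = -3/64, p'(7/8) = -29/4, so t₂ = (7/8) - (-3/64)/(-29/4) = 403/464.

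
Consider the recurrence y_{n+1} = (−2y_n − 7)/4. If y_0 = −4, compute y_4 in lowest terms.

y_1 = (−2·(−4) − 7)/4 = 1/4.
y_2 = (−2·(1/4) − 7)/4 = −15/8.
y_3 = (−2·(−15/8) − 7)/4 = −13/16.
y_4 = (−2·(−13/16) − 7)/4 = −43/32.

−43/32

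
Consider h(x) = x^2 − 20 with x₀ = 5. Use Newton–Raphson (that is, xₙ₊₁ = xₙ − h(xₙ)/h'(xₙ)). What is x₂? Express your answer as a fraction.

h'(x) = 2x.
h(5) = 5, h'(5) = 10, so x₁ = 5 − 5/10 = 9/2.
h(9/2) = 1/4, h'(9/2) = 9, so x₂ = (9/2) − (1/4)/9 = 161/36.

161/36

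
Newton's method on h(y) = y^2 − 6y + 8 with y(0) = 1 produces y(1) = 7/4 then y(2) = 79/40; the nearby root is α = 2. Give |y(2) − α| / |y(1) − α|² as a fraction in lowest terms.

2/5

y(1) − α = 7/4 − 2 = −1/4, so |y(1) − α| = 1/4.
y(2) − α = 79/40 − 2 = −1/40, so |y(2) − α| = 1/40.
|y(1) − α|² = 1/16.
Ratio = (1/40) / (1/16) = 2/5.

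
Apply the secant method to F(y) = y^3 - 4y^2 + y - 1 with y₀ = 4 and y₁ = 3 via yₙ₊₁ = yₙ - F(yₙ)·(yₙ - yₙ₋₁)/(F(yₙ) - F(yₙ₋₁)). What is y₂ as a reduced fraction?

F(4) = 3, F(3) = -7. y₂ = 3 - (-7)·(3 - 4)/((-7) - 3) = 37/10.

37/10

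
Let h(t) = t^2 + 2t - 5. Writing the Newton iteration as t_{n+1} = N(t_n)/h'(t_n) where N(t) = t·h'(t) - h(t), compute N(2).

h'(t) = 2t + 2.
N(t) = t·h'(t) - h(t) = t·(2t + 2) - (t^2 + 2t - 5) = t^2 + 5.
N(2) = 9.

9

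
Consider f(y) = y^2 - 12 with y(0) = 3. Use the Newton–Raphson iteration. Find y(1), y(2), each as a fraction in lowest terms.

y(1) = 7/2, y(2) = 97/28

f'(y) = 2y.
f(3) = -3, f'(3) = 6, so y(1) = 3 - (-3)/6 = 7/2.
f(7/2) = 1/4, f'(7/2) = 7, so y(2) = (7/2) - (1/4)/7 = 97/28.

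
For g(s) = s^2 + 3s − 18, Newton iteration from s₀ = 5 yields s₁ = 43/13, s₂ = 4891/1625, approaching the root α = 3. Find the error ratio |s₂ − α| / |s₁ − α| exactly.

s₁ − α = 43/13 − 3 = 4/13, so |s₁ − α| = 4/13.
s₂ − α = 4891/1625 − 3 = 16/1625, so |s₂ − α| = 16/1625.
Ratio = (16/1625) / (4/13) = 4/125.

4/125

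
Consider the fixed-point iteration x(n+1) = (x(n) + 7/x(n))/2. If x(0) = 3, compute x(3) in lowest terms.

32257/12192

x(1) = (3 + 7/3)/2 = 8/3.
x(2) = (8/3 + 7/(8/3))/2 = 127/48.
x(3) = (127/48 + 7/(127/48))/2 = 32257/12192.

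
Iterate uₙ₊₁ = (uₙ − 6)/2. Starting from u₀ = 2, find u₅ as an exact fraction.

−23/4

u₁ = (2 − 6)/2 = −2.
u₂ = ((−2) − 6)/2 = −4.
u₃ = ((−4) − 6)/2 = −5.
u₄ = ((−5) − 6)/2 = −11/2.
u₅ = ((−11/2) − 6)/2 = −23/4.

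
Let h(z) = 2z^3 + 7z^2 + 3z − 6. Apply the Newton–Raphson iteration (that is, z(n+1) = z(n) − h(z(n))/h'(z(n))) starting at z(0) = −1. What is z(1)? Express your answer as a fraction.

h'(z) = 6z^2 + 14z + 3.
h(−1) = −4, h'(−1) = −5, so z(1) = (−1) − (−4)/(−5) = −9/5.

−9/5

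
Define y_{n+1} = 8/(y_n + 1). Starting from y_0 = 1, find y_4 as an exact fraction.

y_1 = 8/(1 + 1) = 4.
y_2 = 8/(4 + 1) = 8/5.
y_3 = 8/(8/5 + 1) = 40/13.
y_4 = 8/(40/13 + 1) = 104/53.

104/53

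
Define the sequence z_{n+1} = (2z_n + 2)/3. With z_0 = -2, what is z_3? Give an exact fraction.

22/27

z_1 = (2·(-2) + 2)/3 = -2/3.
z_2 = (2·(-2/3) + 2)/3 = 2/9.
z_3 = (2·(2/9) + 2)/3 = 22/27.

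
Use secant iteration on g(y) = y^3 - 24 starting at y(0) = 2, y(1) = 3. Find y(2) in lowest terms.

g(2) = -16, g(3) = 3. y(2) = 3 - 3·(3 - 2)/(3 - (-16)) = 54/19.

54/19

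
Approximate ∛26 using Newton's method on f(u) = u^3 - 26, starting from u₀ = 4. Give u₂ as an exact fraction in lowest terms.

636245/213444

f'(u) = 3u^2.
f(4) = 38, f'(4) = 48, so u₁ = 4 - 38/48 = 77/24.
f(77/24) = 97109/13824, f'(77/24) = 5929/192, so u₂ = (77/24) - (97109/13824)/(5929/192) = 636245/213444.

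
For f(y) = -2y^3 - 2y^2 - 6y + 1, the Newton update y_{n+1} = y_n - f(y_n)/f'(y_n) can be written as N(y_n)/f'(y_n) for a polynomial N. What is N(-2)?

23

f'(y) = -6y^2 - 4y - 6.
N(y) = y·f'(y) - f(y) = y·(-6y^2 - 4y - 6) - (-2y^3 - 2y^2 - 6y + 1) = -4y^3 - 2y^2 - 1.
N(-2) = 23.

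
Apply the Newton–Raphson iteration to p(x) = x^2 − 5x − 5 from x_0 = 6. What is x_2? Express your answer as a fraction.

1926/329

p'(x) = 2x − 5.
p(6) = 1, p'(6) = 7, so x_1 = 6 − 1/7 = 41/7.
p(41/7) = 1/49, p'(41/7) = 47/7, so x_2 = (41/7) − (1/49)/(47/7) = 1926/329.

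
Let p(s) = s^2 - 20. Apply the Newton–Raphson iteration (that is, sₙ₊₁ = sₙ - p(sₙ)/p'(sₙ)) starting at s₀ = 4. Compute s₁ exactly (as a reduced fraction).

9/2

p'(s) = 2s.
p(4) = -4, p'(4) = 8, so s₁ = 4 - (-4)/8 = 9/2.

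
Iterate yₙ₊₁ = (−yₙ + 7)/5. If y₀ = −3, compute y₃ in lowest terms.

6/5

y₁ = (−(−3) + 7)/5 = 2.
y₂ = (−2 + 7)/5 = 1.
y₃ = (−1 + 7)/5 = 6/5.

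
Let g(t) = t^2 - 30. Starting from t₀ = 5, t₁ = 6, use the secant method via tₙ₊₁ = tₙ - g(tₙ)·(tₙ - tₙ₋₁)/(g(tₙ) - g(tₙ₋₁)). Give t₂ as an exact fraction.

60/11

g(5) = -5, g(6) = 6. t₂ = 6 - 6·(6 - 5)/(6 - (-5)) = 60/11.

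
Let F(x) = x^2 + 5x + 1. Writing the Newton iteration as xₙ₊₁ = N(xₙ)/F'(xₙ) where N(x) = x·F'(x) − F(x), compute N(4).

F'(x) = 2x + 5.
N(x) = x·F'(x) − F(x) = x·(2x + 5) − (x^2 + 5x + 1) = x^2 − 1.
N(4) = 15.

15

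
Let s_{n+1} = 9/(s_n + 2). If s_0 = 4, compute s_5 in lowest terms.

s_1 = 9/(4 + 2) = 3/2.
s_2 = 9/(3/2 + 2) = 18/7.
s_3 = 9/(18/7 + 2) = 63/32.
s_4 = 9/(63/32 + 2) = 288/127.
s_5 = 9/(288/127 + 2) = 1143/542.

1143/542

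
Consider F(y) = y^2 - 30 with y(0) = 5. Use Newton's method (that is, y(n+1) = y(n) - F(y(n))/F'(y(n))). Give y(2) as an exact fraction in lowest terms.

241/44

F'(y) = 2y.
F(5) = -5, F'(5) = 10, so y(1) = 5 - (-5)/10 = 11/2.
F(11/2) = 1/4, F'(11/2) = 11, so y(2) = (11/2) - (1/4)/11 = 241/44.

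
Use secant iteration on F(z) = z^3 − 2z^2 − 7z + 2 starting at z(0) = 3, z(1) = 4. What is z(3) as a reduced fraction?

F(3) = −10, F(4) = 6. z(2) = 4 − 6·(4 − 3)/(6 − (−10)) = 29/8.
F(4) = 6, F(29/8) = −1035/512. z(3) = (29/8) − (−1035/512)·((29/8) − 4)/((−1035/512) − 6) = 5092/1369.

5092/1369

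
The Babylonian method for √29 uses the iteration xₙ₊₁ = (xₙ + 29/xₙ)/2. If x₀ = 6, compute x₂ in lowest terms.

x₁ = (6 + 29/6)/2 = 65/12.
x₂ = (65/12 + 29/(65/12))/2 = 8401/1560.

8401/1560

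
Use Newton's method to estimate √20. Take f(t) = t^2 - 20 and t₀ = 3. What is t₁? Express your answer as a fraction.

f'(t) = 2t.
f(3) = -11, f'(3) = 6, so t₁ = 3 - (-11)/6 = 29/6.

29/6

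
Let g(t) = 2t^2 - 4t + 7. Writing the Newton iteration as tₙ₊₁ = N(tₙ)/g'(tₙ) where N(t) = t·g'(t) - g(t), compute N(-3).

11

g'(t) = 4t - 4.
N(t) = t·g'(t) - g(t) = t·(4t - 4) - (2t^2 - 4t + 7) = 2t^2 - 7.
N(-3) = 11.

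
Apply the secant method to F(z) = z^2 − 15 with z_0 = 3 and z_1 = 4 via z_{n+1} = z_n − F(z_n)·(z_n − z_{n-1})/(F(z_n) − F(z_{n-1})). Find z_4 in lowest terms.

1921/496

F(3) = −6, F(4) = 1. z_2 = 4 − 1·(4 − 3)/(1 − (−6)) = 27/7.
F(4) = 1, F(27/7) = −6/49. z_3 = (27/7) − (−6/49)·((27/7) − 4)/((−6/49) − 1) = 213/55.
F(27/7) = −6/49, F(213/55) = −6/3025. z_4 = (213/55) − (−6/3025)·((213/55) − (27/7))/((−6/3025) − (−6/49)) = 1921/496.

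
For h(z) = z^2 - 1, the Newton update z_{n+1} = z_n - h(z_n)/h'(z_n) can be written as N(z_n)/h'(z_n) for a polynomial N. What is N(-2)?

5

h'(z) = 2z.
N(z) = z·h'(z) - h(z) = z·(2z) - (z^2 - 1) = z^2 + 1.
N(-2) = 5.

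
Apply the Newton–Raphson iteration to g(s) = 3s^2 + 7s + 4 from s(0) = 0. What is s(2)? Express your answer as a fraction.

g'(s) = 6s + 7.
g(0) = 4, g'(0) = 7, so s(1) = 0 - 4/7 = -4/7.
g(-4/7) = 48/49, g'(-4/7) = 25/7, so s(2) = (-4/7) - (48/49)/(25/7) = -148/175.

-148/175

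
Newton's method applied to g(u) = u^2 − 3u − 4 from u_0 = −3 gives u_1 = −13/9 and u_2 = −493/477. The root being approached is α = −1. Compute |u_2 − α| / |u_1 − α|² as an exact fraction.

u_1 − α = −13/9 − (−1) = −13/9 + 1 = −4/9, so |u_1 − α| = 4/9.
u_2 − α = −493/477 − (−1) = −493/477 + 1 = −16/477, so |u_2 − α| = 16/477.
|u_1 − α|² = 16/81.
Ratio = (16/477) / (16/81) = 9/53.

9/53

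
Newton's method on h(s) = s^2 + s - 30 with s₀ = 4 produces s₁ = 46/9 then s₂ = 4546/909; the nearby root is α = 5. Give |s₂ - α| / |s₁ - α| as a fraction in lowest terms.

s₁ - α = 46/9 - 5 = 1/9, so |s₁ - α| = 1/9.
s₂ - α = 4546/909 - 5 = 1/909, so |s₂ - α| = 1/909.
Ratio = (1/909) / (1/9) = 1/101.

1/101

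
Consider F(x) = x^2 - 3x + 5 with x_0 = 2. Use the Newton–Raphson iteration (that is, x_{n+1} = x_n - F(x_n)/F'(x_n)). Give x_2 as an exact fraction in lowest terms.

4/5

F'(x) = 2x - 3.
F(2) = 3, F'(2) = 1, so x_1 = 2 - 3/1 = -1.
F(-1) = 9, F'(-1) = -5, so x_2 = (-1) - 9/(-5) = 4/5.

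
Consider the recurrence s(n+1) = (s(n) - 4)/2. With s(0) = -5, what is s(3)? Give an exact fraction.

s(1) = ((-5) - 4)/2 = -9/2.
s(2) = ((-9/2) - 4)/2 = -17/4.
s(3) = ((-17/4) - 4)/2 = -33/8.

-33/8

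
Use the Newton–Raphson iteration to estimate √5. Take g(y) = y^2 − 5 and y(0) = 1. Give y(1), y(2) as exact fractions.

y(1) = 3, y(2) = 7/3

g'(y) = 2y.
g(1) = −4, g'(1) = 2, so y(1) = 1 − (−4)/2 = 3.
g(3) = 4, g'(3) = 6, so y(2) = 3 − 4/6 = 7/3.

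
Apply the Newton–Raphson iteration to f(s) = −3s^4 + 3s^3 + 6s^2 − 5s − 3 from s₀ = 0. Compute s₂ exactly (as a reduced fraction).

f'(s) = −12s^3 + 9s^2 + 12s − 5.
f(0) = −3, f'(0) = −5, so s₁ = 0 − (−3)/(−5) = −3/5.
f(−3/5) = 702/625, f'(−3/5) = −796/125, so s₂ = (−3/5) − (702/625)/(−796/125) = −843/1990.

−843/1990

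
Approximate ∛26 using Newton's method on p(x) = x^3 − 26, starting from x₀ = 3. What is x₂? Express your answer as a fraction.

p'(x) = 3x^2.
p(3) = 1, p'(3) = 27, so x₁ = 3 − 1/27 = 80/27.
p(80/27) = 242/19683, p'(80/27) = 6400/243, so x₂ = (80/27) − (242/19683)/(6400/243) = 767879/259200.

767879/259200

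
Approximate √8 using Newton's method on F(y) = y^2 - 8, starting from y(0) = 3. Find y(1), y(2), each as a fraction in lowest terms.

y(1) = 17/6, y(2) = 577/204

F'(y) = 2y.
F(3) = 1, F'(3) = 6, so y(1) = 3 - 1/6 = 17/6.
F(17/6) = 1/36, F'(17/6) = 17/3, so y(2) = (17/6) - (1/36)/(17/3) = 577/204.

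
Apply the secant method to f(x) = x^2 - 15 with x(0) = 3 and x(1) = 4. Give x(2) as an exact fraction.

f(3) = -6, f(4) = 1. x(2) = 4 - 1·(4 - 3)/(1 - (-6)) = 27/7.

27/7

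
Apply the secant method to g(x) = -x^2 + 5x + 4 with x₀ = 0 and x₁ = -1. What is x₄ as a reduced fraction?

g(0) = 4, g(-1) = -2. x₂ = (-1) - (-2)·((-1) - 0)/((-2) - 4) = -2/3.
g(-1) = -2, g(-2/3) = 2/9. x₃ = (-2/3) - (2/9)·((-2/3) - (-1))/((2/9) - (-2)) = -7/10.
g(-2/3) = 2/9, g(-7/10) = 1/100. x₄ = (-7/10) - (1/100)·((-7/10) - (-2/3))/((1/100) - (2/9)) = -134/191.

-134/191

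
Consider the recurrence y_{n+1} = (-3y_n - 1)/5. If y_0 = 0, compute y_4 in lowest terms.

y_1 = (-3·0 - 1)/5 = -1/5.
y_2 = (-3·(-1/5) - 1)/5 = -2/25.
y_3 = (-3·(-2/25) - 1)/5 = -19/125.
y_4 = (-3·(-19/125) - 1)/5 = -68/625.

-68/625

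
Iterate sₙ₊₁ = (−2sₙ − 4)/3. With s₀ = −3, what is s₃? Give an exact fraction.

s₁ = (−2·(−3) − 4)/3 = 2/3.
s₂ = (−2·(2/3) − 4)/3 = −16/9.
s₃ = (−2·(−16/9) − 4)/3 = −4/27.

−4/27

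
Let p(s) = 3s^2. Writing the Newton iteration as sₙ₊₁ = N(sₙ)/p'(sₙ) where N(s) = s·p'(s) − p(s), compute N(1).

p'(s) = 6s.
N(s) = s·p'(s) − p(s) = s·(6s) − (3s^2) = 3s^2.
N(1) = 3.

3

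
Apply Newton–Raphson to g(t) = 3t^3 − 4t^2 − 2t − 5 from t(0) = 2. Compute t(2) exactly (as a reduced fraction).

g'(t) = 9t^2 − 8t − 2.
g(2) = −1, g'(2) = 18, so t(1) = 2 − (−1)/18 = 37/18.
g(37/18) = 85/1944, g'(37/18) = 235/12, so t(2) = (37/18) − (85/1944)/(235/12) = 7817/3807.

7817/3807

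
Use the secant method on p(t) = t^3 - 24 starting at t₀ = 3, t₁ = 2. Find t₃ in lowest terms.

4650/1603

p(3) = 3, p(2) = -16. t₂ = 2 - (-16)·(2 - 3)/((-16) - 3) = 54/19.
p(2) = -16, p(54/19) = -7152/6859. t₃ = (54/19) - (-7152/6859)·((54/19) - 2)/((-7152/6859) - (-16)) = 4650/1603.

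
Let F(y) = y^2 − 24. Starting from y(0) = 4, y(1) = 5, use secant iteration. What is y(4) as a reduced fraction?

4801/980

F(4) = −8, F(5) = 1. y(2) = 5 − 1·(5 − 4)/(1 − (−8)) = 44/9.
F(5) = 1, F(44/9) = −8/81. y(3) = (44/9) − (−8/81)·((44/9) − 5)/((−8/81) − 1) = 436/89.
F(44/9) = −8/81, F(436/89) = −8/7921. y(4) = (436/89) − (−8/7921)·((436/89) − (44/9))/((−8/7921) − (−8/81)) = 4801/980.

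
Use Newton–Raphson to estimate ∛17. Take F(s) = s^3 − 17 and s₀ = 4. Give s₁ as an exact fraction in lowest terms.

145/48

F'(s) = 3s^2.
F(4) = 47, F'(4) = 48, so s₁ = 4 − 47/48 = 145/48.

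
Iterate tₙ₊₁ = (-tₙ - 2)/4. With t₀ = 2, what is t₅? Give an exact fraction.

t₁ = (-2 - 2)/4 = -1.
t₂ = (-(-1) - 2)/4 = -1/4.
t₃ = (-(-1/4) - 2)/4 = -7/16.
t₄ = (-(-7/16) - 2)/4 = -25/64.
t₅ = (-(-25/64) - 2)/4 = -103/256.

-103/256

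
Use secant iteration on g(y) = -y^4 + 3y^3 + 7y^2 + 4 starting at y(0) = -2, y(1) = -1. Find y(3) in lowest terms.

g(-2) = -8, g(-1) = 7. y(2) = (-1) - 7·((-1) - (-2))/(7 - (-8)) = -22/15.
g(-1) = 7, g(-22/15) = 251384/50625. y(3) = (-22/15) - (251384/50625)·((-22/15) - (-1))/((251384/50625) - 7) = -38338/14713.

-38338/14713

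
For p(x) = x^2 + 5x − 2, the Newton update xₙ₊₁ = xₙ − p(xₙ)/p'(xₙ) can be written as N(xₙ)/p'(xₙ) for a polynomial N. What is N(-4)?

18

p'(x) = 2x + 5.
N(x) = x·p'(x) − p(x) = x·(2x + 5) − (x^2 + 5x − 2) = x^2 + 2.
N(-4) = 18.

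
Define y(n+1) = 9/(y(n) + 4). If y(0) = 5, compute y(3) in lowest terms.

y(1) = 9/(5 + 4) = 1.
y(2) = 9/(1 + 4) = 9/5.
y(3) = 9/(9/5 + 4) = 45/29.

45/29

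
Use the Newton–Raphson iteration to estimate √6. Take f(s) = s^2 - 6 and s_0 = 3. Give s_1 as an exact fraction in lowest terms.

f'(s) = 2s.
f(3) = 3, f'(3) = 6, so s_1 = 3 - 3/6 = 5/2.

5/2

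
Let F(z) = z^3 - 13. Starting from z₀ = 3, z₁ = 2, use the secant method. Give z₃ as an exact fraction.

11659/4927

F(3) = 14, F(2) = -5. z₂ = 2 - (-5)·(2 - 3)/((-5) - 14) = 43/19.
F(2) = -5, F(43/19) = -9660/6859. z₃ = (43/19) - (-9660/6859)·((43/19) - 2)/((-9660/6859) - (-5)) = 11659/4927.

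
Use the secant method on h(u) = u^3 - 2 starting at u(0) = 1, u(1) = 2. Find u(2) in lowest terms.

h(1) = -1, h(2) = 6. u(2) = 2 - 6·(2 - 1)/(6 - (-1)) = 8/7.

8/7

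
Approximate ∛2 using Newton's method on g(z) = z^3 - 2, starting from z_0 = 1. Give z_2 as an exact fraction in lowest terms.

91/72

g'(z) = 3z^2.
g(1) = -1, g'(1) = 3, so z_1 = 1 - (-1)/3 = 4/3.
g(4/3) = 10/27, g'(4/3) = 16/3, so z_2 = (4/3) - (10/27)/(16/3) = 91/72.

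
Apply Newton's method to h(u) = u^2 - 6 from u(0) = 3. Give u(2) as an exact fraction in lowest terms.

h'(u) = 2u.
h(3) = 3, h'(3) = 6, so u(1) = 3 - 3/6 = 5/2.
h(5/2) = 1/4, h'(5/2) = 5, so u(2) = (5/2) - (1/4)/5 = 49/20.

49/20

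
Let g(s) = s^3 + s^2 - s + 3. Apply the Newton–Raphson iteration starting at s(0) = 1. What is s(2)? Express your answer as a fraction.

g'(s) = 3s^2 + 2s - 1.
g(1) = 4, g'(1) = 4, so s(1) = 1 - 4/4 = 0.
g(0) = 3, g'(0) = -1, so s(2) = 0 - 3/(-1) = 3.

3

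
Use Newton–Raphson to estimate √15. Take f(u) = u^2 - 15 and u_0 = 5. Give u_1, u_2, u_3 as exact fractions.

f'(u) = 2u.
f(5) = 10, f'(5) = 10, so u_1 = 5 - 10/10 = 4.
f(4) = 1, f'(4) = 8, so u_2 = 4 - 1/8 = 31/8.
f(31/8) = 1/64, f'(31/8) = 31/4, so u_3 = (31/8) - (1/64)/(31/4) = 1921/496.

u_1 = 4, u_2 = 31/8, u_3 = 1921/496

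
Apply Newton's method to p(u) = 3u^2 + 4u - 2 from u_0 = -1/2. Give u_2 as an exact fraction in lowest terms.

p'(u) = 6u + 4.
p(-1/2) = -13/4, p'(-1/2) = 1, so u_1 = (-1/2) - (-13/4)/1 = 11/4.
p(11/4) = 507/16, p'(11/4) = 41/2, so u_2 = (11/4) - (507/16)/(41/2) = 395/328.

395/328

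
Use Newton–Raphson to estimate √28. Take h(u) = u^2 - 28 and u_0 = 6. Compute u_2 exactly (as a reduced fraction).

h'(u) = 2u.
h(6) = 8, h'(6) = 12, so u_1 = 6 - 8/12 = 16/3.
h(16/3) = 4/9, h'(16/3) = 32/3, so u_2 = (16/3) - (4/9)/(32/3) = 127/24.

127/24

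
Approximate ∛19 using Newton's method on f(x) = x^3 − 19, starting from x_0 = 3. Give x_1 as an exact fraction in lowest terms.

f'(x) = 3x^2.
f(3) = 8, f'(3) = 27, so x_1 = 3 − 8/27 = 73/27.

73/27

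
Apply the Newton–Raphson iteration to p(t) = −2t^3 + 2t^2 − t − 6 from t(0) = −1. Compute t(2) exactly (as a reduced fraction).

−18066/16643

p'(t) = −6t^2 + 4t − 1.
p(−1) = −1, p'(−1) = −11, so t(1) = (−1) − (−1)/(−11) = −12/11.
p(−12/11) = 90/1331, p'(−12/11) = −1513/121, so t(2) = (−12/11) − (90/1331)/(−1513/121) = −18066/16643.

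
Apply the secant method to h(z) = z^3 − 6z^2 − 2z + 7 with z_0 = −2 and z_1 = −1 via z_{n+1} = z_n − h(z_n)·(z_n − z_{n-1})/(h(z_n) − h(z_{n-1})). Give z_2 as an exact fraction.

−25/23

h(−2) = −21, h(−1) = 2. z_2 = (−1) − 2·((−1) − (−2))/(2 − (−21)) = −25/23.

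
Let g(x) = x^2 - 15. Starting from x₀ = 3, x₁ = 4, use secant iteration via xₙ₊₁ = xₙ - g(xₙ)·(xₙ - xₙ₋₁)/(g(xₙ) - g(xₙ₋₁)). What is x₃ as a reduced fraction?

213/55

g(3) = -6, g(4) = 1. x₂ = 4 - 1·(4 - 3)/(1 - (-6)) = 27/7.
g(4) = 1, g(27/7) = -6/49. x₃ = (27/7) - (-6/49)·((27/7) - 4)/((-6/49) - 1) = 213/55.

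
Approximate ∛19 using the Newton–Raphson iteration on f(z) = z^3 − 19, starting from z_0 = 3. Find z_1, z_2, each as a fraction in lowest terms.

z_1 = 73/27, z_2 = 1152011/431649

f'(z) = 3z^2.
f(3) = 8, f'(3) = 27, so z_1 = 3 − 8/27 = 73/27.
f(73/27) = 15040/19683, f'(73/27) = 5329/243, so z_2 = (73/27) − (15040/19683)/(5329/243) = 1152011/431649.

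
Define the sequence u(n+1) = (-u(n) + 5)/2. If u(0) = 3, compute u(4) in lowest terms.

7/4

u(1) = (-3 + 5)/2 = 1.
u(2) = (-1 + 5)/2 = 2.
u(3) = (-2 + 5)/2 = 3/2.
u(4) = (-(3/2) + 5)/2 = 7/4.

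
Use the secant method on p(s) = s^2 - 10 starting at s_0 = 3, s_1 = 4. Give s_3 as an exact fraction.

p(3) = -1, p(4) = 6. s_2 = 4 - 6·(4 - 3)/(6 - (-1)) = 22/7.
p(4) = 6, p(22/7) = -6/49. s_3 = (22/7) - (-6/49)·((22/7) - 4)/((-6/49) - 6) = 79/25.

79/25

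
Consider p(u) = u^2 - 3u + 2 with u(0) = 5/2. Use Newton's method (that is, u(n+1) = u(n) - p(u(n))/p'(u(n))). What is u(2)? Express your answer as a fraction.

p'(u) = 2u - 3.
p(5/2) = 3/4, p'(5/2) = 2, so u(1) = (5/2) - (3/4)/2 = 17/8.
p(17/8) = 9/64, p'(17/8) = 5/4, so u(2) = (17/8) - (9/64)/(5/4) = 161/80.

161/80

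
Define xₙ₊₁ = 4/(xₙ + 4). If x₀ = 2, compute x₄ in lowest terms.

x₁ = 4/(2 + 4) = 2/3.
x₂ = 4/(2/3 + 4) = 6/7.
x₃ = 4/(6/7 + 4) = 14/17.
x₄ = 4/(14/17 + 4) = 34/41.

34/41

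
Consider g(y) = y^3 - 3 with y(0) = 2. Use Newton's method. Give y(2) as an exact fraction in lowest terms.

9451/6498

g'(y) = 3y^2.
g(2) = 5, g'(2) = 12, so y(1) = 2 - 5/12 = 19/12.
g(19/12) = 1675/1728, g'(19/12) = 361/48, so y(2) = (19/12) - (1675/1728)/(361/48) = 9451/6498.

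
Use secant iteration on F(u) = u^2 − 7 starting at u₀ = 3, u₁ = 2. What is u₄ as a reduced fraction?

799/302

F(3) = 2, F(2) = −3. u₂ = 2 − (−3)·(2 − 3)/((−3) − 2) = 13/5.
F(2) = −3, F(13/5) = −6/25. u₃ = (13/5) − (−6/25)·((13/5) − 2)/((−6/25) − (−3)) = 61/23.
F(13/5) = −6/25, F(61/23) = 18/529. u₄ = (61/23) − (18/529)·((61/23) − (13/5))/((18/529) − (−6/25)) = 799/302.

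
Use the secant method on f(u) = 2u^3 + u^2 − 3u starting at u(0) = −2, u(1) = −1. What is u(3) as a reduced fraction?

−35/19

f(−2) = −6, f(−1) = 2. u(2) = (−1) − 2·((−1) − (−2))/(2 − (−6)) = −5/4.
f(−1) = 2, f(−5/4) = 45/32. u(3) = (−5/4) − (45/32)·((−5/4) − (−1))/((45/32) − 2) = −35/19.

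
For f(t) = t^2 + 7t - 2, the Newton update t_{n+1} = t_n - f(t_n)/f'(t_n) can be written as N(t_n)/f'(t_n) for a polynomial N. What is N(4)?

18

f'(t) = 2t + 7.
N(t) = t·f'(t) - f(t) = t·(2t + 7) - (t^2 + 7t - 2) = t^2 + 2.
N(4) = 18.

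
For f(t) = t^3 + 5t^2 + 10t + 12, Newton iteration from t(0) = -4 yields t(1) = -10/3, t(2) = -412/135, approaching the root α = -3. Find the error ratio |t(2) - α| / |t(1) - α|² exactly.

7/15

t(1) - α = -10/3 - (-3) = -10/3 + 3 = -1/3, so |t(1) - α| = 1/3.
t(2) - α = -412/135 - (-3) = -412/135 + 3 = -7/135, so |t(2) - α| = 7/135.
|t(1) - α|² = 1/9.
Ratio = (7/135) / (1/9) = 7/15.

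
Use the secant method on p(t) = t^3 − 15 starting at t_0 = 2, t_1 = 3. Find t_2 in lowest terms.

p(2) = −7, p(3) = 12. t_2 = 3 − 12·(3 − 2)/(12 − (−7)) = 45/19.

45/19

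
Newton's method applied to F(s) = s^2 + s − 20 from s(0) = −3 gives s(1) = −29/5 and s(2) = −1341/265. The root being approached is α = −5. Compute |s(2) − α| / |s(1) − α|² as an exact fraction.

5/53

s(1) − α = −29/5 − (−5) = −29/5 + 5 = −4/5, so |s(1) − α| = 4/5.
s(2) − α = −1341/265 − (−5) = −1341/265 + 5 = −16/265, so |s(2) − α| = 16/265.
|s(1) − α|² = 16/25.
Ratio = (16/265) / (16/25) = 5/53.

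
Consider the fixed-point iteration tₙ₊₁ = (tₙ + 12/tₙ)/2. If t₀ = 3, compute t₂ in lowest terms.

t₁ = (3 + 12/3)/2 = 7/2.
t₂ = (7/2 + 12/(7/2))/2 = 97/28.

97/28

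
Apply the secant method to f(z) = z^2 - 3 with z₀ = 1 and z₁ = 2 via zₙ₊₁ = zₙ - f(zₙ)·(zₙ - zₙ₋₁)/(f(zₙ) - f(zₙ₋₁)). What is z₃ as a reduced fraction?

f(1) = -2, f(2) = 1. z₂ = 2 - 1·(2 - 1)/(1 - (-2)) = 5/3.
f(2) = 1, f(5/3) = -2/9. z₃ = (5/3) - (-2/9)·((5/3) - 2)/((-2/9) - 1) = 19/11.

19/11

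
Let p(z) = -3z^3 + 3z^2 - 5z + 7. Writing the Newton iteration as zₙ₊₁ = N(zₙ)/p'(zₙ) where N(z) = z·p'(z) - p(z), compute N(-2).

53

p'(z) = -9z^2 + 6z - 5.
N(z) = z·p'(z) - p(z) = z·(-9z^2 + 6z - 5) - (-3z^3 + 3z^2 - 5z + 7) = -6z^3 + 3z^2 - 7.
N(-2) = 53.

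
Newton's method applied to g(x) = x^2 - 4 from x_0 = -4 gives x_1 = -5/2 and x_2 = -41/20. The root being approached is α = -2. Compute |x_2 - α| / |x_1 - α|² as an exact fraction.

1/5

x_1 - α = -5/2 - (-2) = -5/2 + 2 = -1/2, so |x_1 - α| = 1/2.
x_2 - α = -41/20 - (-2) = -41/20 + 2 = -1/20, so |x_2 - α| = 1/20.
|x_1 - α|² = 1/4.
Ratio = (1/20) / (1/4) = 1/5.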